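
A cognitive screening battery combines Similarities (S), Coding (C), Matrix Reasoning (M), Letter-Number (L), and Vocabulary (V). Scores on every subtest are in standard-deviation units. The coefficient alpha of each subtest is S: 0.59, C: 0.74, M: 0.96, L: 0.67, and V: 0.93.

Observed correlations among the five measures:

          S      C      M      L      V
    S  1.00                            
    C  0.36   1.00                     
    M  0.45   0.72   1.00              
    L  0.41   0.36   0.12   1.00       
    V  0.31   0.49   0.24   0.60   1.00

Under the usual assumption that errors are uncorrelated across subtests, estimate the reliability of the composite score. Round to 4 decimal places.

Var(S+C+M+L+V) = 5 + 2·[0.36 + 0.45 + 0.41 + 0.31 + 0.72 + 0.36 + 0.49 + 0.12 + 0.24 + 0.60] = 5 + 8.12 = 13.12.
Because errors are independent across components, Cov(Tᵢ,Tⱼ) = Cov(Xᵢ,Xⱼ); the off-diagonal part of the true-score variance is the same as above.
True-score variance = [0.59 + 0.74 + 0.96 + 0.67 + 0.93] + 8.12 = 3.89 + 8.12 = 12.01.
Reliability = 12.01 / 13.12 = 0.9154.

0.9154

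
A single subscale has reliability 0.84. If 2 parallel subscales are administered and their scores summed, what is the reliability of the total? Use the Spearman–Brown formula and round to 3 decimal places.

0.913

ρ_k = kρ / (1 + (k−1)ρ) = 2·0.84 / (1 + 1·0.84) = 1.680 / 1.840 = 0.913.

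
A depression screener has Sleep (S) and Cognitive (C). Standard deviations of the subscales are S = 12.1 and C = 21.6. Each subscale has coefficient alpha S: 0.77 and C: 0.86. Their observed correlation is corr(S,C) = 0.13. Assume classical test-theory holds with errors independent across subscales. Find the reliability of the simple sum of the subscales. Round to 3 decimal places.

0.855

Var(S+C) = 12.1² + 21.6² + 2·[12.1·21.6·0.13] = 612.97 + 67.9536 = 680.924.
Because errors are independent across components, Cov(Tᵢ,Tⱼ) = Cov(Xᵢ,Xⱼ); the off-diagonal part of the true-score variance is the same as above.
True-score variance = [12.1²·0.77 + 21.6²·0.86] + 67.9536 = 513.977 + 67.9536 = 581.931.
Reliability = 581.931 / 680.924 = 0.855.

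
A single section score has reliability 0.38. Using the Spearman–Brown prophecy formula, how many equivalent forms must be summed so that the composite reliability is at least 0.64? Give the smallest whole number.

3

k ≥ ρ*(1−ρ₁)/(ρ₁(1−ρ*)) = 0.64·0.62 / (0.38·0.36) = 2.901.
Smallest integer k = 3.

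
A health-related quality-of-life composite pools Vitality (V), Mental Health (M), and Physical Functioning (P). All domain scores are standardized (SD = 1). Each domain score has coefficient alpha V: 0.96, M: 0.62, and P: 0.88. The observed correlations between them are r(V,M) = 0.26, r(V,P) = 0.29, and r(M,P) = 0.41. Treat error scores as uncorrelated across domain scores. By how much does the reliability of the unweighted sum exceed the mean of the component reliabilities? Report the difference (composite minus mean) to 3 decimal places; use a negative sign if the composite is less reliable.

0.070

Var(sum) = 3 + 1.92 = 4.92; true-score variance = 2.46 + 1.92 = 4.38; composite reliability = 0.8902.
Mean component reliability = 0.8200.
Difference = 0.8902 − 0.8200 = 0.070.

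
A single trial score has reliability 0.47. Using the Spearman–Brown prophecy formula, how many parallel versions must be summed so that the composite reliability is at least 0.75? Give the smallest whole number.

k ≥ ρ*(1−ρ₁)/(ρ₁(1−ρ*)) = 0.75·0.53 / (0.47·0.25) = 3.383.
Smallest integer k = 4.

4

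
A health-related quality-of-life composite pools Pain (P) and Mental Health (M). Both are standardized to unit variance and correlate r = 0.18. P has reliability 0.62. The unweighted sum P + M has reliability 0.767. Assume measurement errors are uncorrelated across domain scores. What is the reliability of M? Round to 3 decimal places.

Var(P+M) = 2 + 2·0.18 = 2.360.
True-score variance = ρ_P + ρ_M + 2·0.18, so 0.767 = (0.62 + ρ_M + 0.36) / 2.360.
ρ_M = 0.767·2.360 − 0.62 − 0.36 = 0.830.

0.830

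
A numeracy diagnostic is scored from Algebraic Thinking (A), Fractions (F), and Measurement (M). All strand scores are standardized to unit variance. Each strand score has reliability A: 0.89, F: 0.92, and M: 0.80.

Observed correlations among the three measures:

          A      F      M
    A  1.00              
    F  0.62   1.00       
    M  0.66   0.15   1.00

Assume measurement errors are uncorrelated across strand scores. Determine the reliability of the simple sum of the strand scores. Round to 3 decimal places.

0.933

Var(A+F+M) = 3 + 2·[0.62 + 0.66 + 0.15] = 3 + 2.86 = 5.86.
Under uncorrelated errors the observed covariances equal the true-score covariances, so only the own-variance terms attenuate.
True-score variance = [0.89 + 0.92 + 0.80] + 2.86 = 2.61 + 2.86 = 5.47.
Reliability = 5.47 / 5.86 = 0.933.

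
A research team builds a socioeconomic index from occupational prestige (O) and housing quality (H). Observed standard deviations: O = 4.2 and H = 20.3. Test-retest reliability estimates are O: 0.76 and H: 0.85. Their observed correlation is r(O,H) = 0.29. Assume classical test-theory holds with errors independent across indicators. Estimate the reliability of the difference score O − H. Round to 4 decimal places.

0.8263

Var(O−H) = 4.2² + 20.3² − 2·4.2·20.3·0.29 = 429.73 − 49.4508 = 380.279.
Under uncorrelated errors the observed covariances equal the true-score covariances, so only the own-variance terms attenuate.
True-score variance = [4.2²·0.76 + 20.3²·0.85] − 49.4508 = 363.683 − 49.4508 = 314.232.
Reliability = 314.232 / 380.279 = 0.8263.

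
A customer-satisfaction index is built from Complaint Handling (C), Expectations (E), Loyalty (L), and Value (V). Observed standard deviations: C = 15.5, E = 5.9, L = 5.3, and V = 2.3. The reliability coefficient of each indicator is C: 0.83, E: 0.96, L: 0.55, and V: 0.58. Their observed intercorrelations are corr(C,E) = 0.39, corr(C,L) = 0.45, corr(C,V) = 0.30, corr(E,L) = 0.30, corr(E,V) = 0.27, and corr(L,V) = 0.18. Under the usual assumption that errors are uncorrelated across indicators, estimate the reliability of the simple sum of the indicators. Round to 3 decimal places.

Var(C+E+L+V) = 15.5² + 5.9² + 5.3² + 2.3² + 2·[15.5·5.9·0.39 + 15.5·5.3·0.45 + 15.5·2.3·0.30 + 5.9·5.3·0.30 + 5.9·2.3·0.27 + 5.3·2.3·0.18] = 308.44 + 197.134 = 505.574.
With uncorrelated errors the cross-covariances are all true-score covariance, so they carry over unchanged; only the diagonal terms shrink to ρᵢσᵢ².
True-score variance = [15.5²·0.83 + 5.9²·0.96 + 5.3²·0.55 + 2.3²·0.58] + 197.134 = 251.343 + 197.134 = 448.477.
Reliability = 448.477 / 505.574 = 0.887.

0.887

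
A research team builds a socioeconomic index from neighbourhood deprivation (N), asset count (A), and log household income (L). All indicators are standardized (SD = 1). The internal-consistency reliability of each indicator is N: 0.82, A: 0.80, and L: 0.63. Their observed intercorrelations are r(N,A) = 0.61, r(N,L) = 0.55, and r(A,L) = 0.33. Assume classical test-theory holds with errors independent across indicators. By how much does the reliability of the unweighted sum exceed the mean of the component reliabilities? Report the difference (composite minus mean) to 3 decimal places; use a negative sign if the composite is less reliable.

Var(sum) = 3 + 2.98 = 5.98; true-score variance = 2.25 + 2.98 = 5.23; composite reliability = 0.8746.
Mean component reliability = 0.7500.
Difference = 0.8746 − 0.7500 = 0.125.

0.125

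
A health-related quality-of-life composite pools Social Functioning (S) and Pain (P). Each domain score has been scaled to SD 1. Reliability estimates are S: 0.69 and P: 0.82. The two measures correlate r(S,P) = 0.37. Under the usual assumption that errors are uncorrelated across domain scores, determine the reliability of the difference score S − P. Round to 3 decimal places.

0.611

Var(S−P) = 1 + 1 − 2·0.37 = 2 − 0.74 = 1.26.
Under uncorrelated errors the observed covariances equal the true-score covariances, so only the own-variance terms attenuate.
True-score variance = [0.69 + 0.82] − 0.74 = 1.51 − 0.74 = 0.77.
Reliability = 0.77 / 1.26 = 0.611.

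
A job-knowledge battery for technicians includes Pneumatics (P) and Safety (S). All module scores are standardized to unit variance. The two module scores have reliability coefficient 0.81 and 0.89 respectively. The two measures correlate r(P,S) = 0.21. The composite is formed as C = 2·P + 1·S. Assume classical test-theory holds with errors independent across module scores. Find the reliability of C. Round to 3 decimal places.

0.851

Var(C) = 2² + 1 + 2·[2·0.21] = 5 + 0.84 = 5.84.
Under uncorrelated errors the observed covariances equal the true-score covariances, so only the own-variance terms attenuate.
True-score variance = [2²·0.81 + 0.89] + 0.84 = 4.13 + 0.84 = 4.97.
Reliability = 4.97 / 5.84 = 0.851.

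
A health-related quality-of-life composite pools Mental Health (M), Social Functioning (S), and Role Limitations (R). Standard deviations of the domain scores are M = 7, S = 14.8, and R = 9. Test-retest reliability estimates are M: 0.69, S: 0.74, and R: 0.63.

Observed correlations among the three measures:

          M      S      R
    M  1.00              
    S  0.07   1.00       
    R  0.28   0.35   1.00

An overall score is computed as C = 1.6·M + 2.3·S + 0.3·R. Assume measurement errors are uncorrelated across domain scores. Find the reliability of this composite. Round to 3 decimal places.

0.760

Var(C) = 1.6²·7² + 2.3²·14.8² + 0.3²·9² + 2·[3.68·7·14.8·0.07 + 0.48·7·9·0.28 + 0.69·14.8·9·0.35] = 1291.45 + 134.645 = 1426.1.
Under uncorrelated errors the observed covariances equal the true-score covariances, so only the own-variance terms attenuate.
True-score variance = [1.6²·7²·0.69 + 2.3²·14.8²·0.74 + 0.3²·9²·0.63] + 134.645 = 948.6 + 134.645 = 1083.25.
Reliability = 1083.25 / 1426.1 = 0.760.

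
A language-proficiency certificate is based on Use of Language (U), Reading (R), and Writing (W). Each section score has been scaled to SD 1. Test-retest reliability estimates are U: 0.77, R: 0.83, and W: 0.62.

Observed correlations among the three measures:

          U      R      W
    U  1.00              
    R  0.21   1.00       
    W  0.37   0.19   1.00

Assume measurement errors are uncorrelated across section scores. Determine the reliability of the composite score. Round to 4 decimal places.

0.8282

Var(U+R+W) = 3 + 2·[0.21 + 0.37 + 0.19] = 3 + 1.54 = 4.54.
Because errors are independent across components, Cov(Tᵢ,Tⱼ) = Cov(Xᵢ,Xⱼ); the off-diagonal part of the true-score variance is the same as above.
True-score variance = [0.77 + 0.83 + 0.62] + 1.54 = 2.22 + 1.54 = 3.76.
Reliability = 3.76 / 4.54 = 0.8282.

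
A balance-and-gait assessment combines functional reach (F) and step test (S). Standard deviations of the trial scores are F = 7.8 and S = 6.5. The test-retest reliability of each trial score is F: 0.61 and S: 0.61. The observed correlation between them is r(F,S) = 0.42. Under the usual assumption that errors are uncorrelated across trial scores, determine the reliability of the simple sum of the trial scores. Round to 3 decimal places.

0.724

Var(F+S) = 7.8² + 6.5² + 2·[7.8·6.5·0.42] = 103.09 + 42.588 = 145.678.
Because errors are independent across components, Cov(Tᵢ,Tⱼ) = Cov(Xᵢ,Xⱼ); the off-diagonal part of the true-score variance is the same as above.
True-score variance = [7.8²·0.61 + 6.5²·0.61] + 42.588 = 62.8849 + 42.588 = 105.473.
Reliability = 105.473 / 145.678 = 0.724.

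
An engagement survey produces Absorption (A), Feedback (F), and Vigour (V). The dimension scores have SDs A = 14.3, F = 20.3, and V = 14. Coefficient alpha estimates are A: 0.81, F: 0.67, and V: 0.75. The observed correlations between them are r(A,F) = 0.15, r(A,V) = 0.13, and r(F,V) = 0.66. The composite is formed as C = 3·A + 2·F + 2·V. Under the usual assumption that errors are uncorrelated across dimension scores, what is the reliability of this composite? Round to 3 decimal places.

0.835

Var(C) = 3²·14.3² + 2²·20.3² + 2²·14² + 2·[6·14.3·20.3·0.15 + 6·14.3·14·0.13 + 4·20.3·14·0.66] = 4272.77 + 2335.41 = 6608.18.
Because errors are independent across components, Cov(Tᵢ,Tⱼ) = Cov(Xᵢ,Xⱼ); the off-diagonal part of the true-score variance is the same as above.
True-score variance = [3²·14.3²·0.81 + 2²·20.3²·0.67 + 2²·14²·0.75] + 2335.41 = 3183.13 + 2335.41 = 5518.54.
Reliability = 5518.54 / 6608.18 = 0.835.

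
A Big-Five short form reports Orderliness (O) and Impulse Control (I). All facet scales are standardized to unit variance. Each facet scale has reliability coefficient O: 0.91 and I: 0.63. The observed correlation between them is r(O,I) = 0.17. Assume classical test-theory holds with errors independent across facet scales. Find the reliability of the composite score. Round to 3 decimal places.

0.803

Var(O+I) = 2 + 2·[0.17] = 2 + 0.34 = 2.34.
Because errors are independent across components, Cov(Tᵢ,Tⱼ) = Cov(Xᵢ,Xⱼ); the off-diagonal part of the true-score variance is the same as above.
True-score variance = [0.91 + 0.63] + 0.34 = 1.54 + 0.34 = 1.88.
Reliability = 1.88 / 2.34 = 0.803.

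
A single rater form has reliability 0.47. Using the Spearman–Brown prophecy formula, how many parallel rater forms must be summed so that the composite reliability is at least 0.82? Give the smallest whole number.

k ≥ ρ*(1−ρ₁)/(ρ₁(1−ρ*)) = 0.82·0.53 / (0.47·0.18) = 5.137.
Smallest integer k = 6.

6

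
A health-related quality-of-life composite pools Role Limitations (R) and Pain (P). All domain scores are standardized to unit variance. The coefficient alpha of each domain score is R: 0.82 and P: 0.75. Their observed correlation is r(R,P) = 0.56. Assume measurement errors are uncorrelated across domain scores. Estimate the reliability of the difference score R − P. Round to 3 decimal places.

0.511

Var(R−P) = 1 + 1 − 2·0.56 = 2 − 1.12 = 0.88.
Under uncorrelated errors the observed covariances equal the true-score covariances, so only the own-variance terms attenuate.
True-score variance = [0.82 + 0.75] − 1.12 = 1.57 − 1.12 = 0.45.
Reliability = 0.45 / 0.88 = 0.511.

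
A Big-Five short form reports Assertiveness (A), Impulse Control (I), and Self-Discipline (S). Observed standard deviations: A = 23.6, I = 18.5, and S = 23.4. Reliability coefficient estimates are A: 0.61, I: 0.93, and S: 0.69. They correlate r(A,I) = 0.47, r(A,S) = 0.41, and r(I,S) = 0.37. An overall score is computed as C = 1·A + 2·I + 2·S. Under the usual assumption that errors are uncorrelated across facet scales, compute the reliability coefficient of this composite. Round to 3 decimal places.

0.861

Var(C) = 23.6² + 2²·18.5² + 2²·23.4² + 2·[2·23.6·18.5·0.47 + 2·23.6·23.4·0.41 + 4·18.5·23.4·0.37] = 4116.2 + 3007.87 = 7124.07.
Under uncorrelated errors the observed covariances equal the true-score covariances, so only the own-variance terms attenuate.
True-score variance = [23.6²·0.61 + 2²·18.5²·0.93 + 2²·23.4²·0.69] + 3007.87 = 3124.18 + 3007.87 = 6132.05.
Reliability = 6132.05 / 7124.07 = 0.861.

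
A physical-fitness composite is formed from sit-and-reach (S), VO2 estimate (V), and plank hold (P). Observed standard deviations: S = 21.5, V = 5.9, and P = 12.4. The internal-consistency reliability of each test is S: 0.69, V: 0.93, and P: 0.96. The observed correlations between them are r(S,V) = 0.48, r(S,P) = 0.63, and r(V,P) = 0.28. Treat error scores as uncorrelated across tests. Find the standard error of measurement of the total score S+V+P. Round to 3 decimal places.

12.324

Var(total) = 650.82 + 498.662 = 1149.48.
True-score variance = 498.935 + 498.662 = 997.597, so reliability = 0.8679.
Error variance = 1149.48 − 997.597 = 151.885; SEM = √151.885 = 12.324.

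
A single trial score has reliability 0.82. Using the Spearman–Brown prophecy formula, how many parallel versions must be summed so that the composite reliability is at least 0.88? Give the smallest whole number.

2

k ≥ ρ*(1−ρ₁)/(ρ₁(1−ρ*)) = 0.88·0.18 / (0.82·0.12) = 1.610.
Smallest integer k = 2.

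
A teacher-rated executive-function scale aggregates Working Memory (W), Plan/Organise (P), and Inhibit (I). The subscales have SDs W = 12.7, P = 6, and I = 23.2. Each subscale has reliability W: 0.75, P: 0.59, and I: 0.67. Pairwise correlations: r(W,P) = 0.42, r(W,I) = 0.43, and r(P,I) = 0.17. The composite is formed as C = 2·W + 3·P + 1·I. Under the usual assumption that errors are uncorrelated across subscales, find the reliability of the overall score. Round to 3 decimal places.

0.814

Var(C) = 2²·12.7² + 3²·6² + 23.2² + 2·[6·12.7·6·0.42 + 2·12.7·23.2·0.43 + 3·6·23.2·0.17] = 1507.4 + 1032.81 = 2540.21.
With uncorrelated errors the cross-covariances are all true-score covariance, so they carry over unchanged; only the diagonal terms shrink to ρᵢσᵢ².
True-score variance = [2²·12.7²·0.75 + 3²·6²·0.59 + 23.2²·0.67] + 1032.81 = 1035.65 + 1032.81 = 2068.46.
Reliability = 2068.46 / 2540.21 = 0.814.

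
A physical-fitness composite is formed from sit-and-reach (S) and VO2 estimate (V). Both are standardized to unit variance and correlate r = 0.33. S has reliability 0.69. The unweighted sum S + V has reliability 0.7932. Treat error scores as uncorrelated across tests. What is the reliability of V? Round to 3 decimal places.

0.760

Var(S+V) = 2 + 2·0.33 = 2.660.
True-score variance = ρ_S + ρ_V + 2·0.33, so 0.7932 = (0.69 + ρ_V + 0.66) / 2.660.
ρ_V = 0.7932·2.660 − 0.69 − 0.66 = 0.760.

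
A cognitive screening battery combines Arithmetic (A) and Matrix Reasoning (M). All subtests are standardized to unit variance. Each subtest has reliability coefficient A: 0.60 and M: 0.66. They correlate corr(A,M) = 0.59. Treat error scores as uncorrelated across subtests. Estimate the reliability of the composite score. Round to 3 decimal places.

Var(A+M) = 2 + 2·[0.59] = 2 + 1.18 = 3.18.
With uncorrelated errors the cross-covariances are all true-score covariance, so they carry over unchanged; only the diagonal terms shrink to ρᵢσᵢ².
True-score variance = [0.60 + 0.66] + 1.18 = 1.26 + 1.18 = 2.44.
Reliability = 2.44 / 3.18 = 0.767.

0.767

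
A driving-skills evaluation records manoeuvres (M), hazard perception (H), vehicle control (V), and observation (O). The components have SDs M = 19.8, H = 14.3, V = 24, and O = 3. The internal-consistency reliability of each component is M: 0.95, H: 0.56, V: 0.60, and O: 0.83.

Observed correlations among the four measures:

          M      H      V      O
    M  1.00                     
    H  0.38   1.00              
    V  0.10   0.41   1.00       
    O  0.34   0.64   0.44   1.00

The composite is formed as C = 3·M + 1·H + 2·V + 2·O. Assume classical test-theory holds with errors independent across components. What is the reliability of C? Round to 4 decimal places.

0.8588

Var(C) = 3²·19.8² + 14.3² + 2²·24² + 2²·3² + 2·[3·19.8·14.3·0.38 + 6·19.8·24·0.10 + 6·19.8·3·0.34 + 2·14.3·24·0.41 + 2·14.3·3·0.64 + 4·24·3·0.44] = 6072.85 + 2384.26 = 8457.11.
Because errors are independent across components, Cov(Tᵢ,Tⱼ) = Cov(Xᵢ,Xⱼ); the off-diagonal part of the true-score variance is the same as above.
True-score variance = [3²·19.8²·0.95 + 14.3²·0.56 + 2²·24²·0.60 + 2²·3²·0.83] + 2384.26 = 4878.74 + 2384.26 = 7263.
Reliability = 7263 / 8457.11 = 0.8588.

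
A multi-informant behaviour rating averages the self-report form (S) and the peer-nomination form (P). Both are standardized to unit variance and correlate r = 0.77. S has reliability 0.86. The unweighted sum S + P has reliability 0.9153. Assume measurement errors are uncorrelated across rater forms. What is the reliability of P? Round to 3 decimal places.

Var(S+P) = 2 + 2·0.77 = 3.540.
True-score variance = ρ_S + ρ_P + 2·0.77, so 0.9153 = (0.86 + ρ_P + 1.54) / 3.540.
ρ_P = 0.9153·3.540 − 0.86 − 1.54 = 0.840.

0.840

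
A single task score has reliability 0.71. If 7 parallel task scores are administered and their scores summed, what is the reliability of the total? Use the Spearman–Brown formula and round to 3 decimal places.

0.945

ρ_k = kρ / (1 + (k−1)ρ) = 7·0.71 / (1 + 6·0.71) = 4.970 / 5.260 = 0.945.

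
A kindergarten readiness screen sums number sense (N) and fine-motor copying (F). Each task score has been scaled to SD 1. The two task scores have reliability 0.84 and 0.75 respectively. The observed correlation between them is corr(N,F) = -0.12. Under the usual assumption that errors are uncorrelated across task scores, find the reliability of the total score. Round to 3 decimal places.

0.767

Var(N+F) = 2 + 2·[(-0.12)] = 2 − 0.24 = 1.76.
With uncorrelated errors the cross-covariances are all true-score covariance, so they carry over unchanged; only the diagonal terms shrink to ρᵢσᵢ².
True-score variance = [0.84 + 0.75] − 0.24 = 1.59 − 0.24 = 1.35.
Reliability = 1.35 / 1.76 = 0.767.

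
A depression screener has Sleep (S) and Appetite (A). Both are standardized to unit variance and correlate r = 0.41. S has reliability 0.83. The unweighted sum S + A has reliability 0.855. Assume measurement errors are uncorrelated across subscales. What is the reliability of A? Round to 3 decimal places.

Var(S+A) = 2 + 2·0.41 = 2.820.
True-score variance = ρ_S + ρ_A + 2·0.41, so 0.855 = (0.83 + ρ_A + 0.82) / 2.820.
ρ_A = 0.855·2.820 − 0.83 − 0.82 = 0.761.

0.761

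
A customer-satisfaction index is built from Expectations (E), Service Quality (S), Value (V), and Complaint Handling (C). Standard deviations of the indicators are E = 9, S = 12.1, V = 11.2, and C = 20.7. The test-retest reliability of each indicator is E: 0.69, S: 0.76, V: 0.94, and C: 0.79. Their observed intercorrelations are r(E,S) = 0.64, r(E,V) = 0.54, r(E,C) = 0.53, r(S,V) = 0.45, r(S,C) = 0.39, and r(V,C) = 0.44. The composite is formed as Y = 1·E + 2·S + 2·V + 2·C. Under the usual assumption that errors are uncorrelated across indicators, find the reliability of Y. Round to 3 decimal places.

0.905

Var(Y) = 9² + 2²·12.1² + 2²·11.2² + 2²·20.7² + 2·[2·9·12.1·0.64 + 2·9·11.2·0.54 + 2·9·20.7·0.53 + 4·12.1·11.2·0.45 + 4·12.1·20.7·0.39 + 4·11.2·20.7·0.44] = 2882.36 + 2976.88 = 5859.24.
With uncorrelated errors the cross-covariances are all true-score covariance, so they carry over unchanged; only the diagonal terms shrink to ρᵢσᵢ².
True-score variance = [9²·0.69 + 2²·12.1²·0.76 + 2²·11.2²·0.94 + 2²·20.7²·0.79] + 2976.88 = 2326.66 + 2976.88 = 5303.54.
Reliability = 5303.54 / 5859.24 = 0.905.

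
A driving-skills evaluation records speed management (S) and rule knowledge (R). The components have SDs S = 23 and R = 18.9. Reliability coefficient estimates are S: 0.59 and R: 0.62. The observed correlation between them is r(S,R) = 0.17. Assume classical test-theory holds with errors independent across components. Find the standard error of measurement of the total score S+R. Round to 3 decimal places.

18.778

Var(total) = 886.21 + 147.798 = 1034.01.
True-score variance = 533.58 + 147.798 = 681.378, so reliability = 0.6590.
Error variance = 1034.01 − 681.378 = 352.63; SEM = √352.63 = 18.778.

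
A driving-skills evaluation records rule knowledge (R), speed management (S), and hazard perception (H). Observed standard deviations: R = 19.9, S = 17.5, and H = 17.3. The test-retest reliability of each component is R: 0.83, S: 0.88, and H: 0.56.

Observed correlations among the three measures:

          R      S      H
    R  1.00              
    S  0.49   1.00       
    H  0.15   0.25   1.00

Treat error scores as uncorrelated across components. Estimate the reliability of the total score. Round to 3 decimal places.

Var(R+S+H) = 19.9² + 17.5² + 17.3² + 2·[19.9·17.5·0.49 + 19.9·17.3·0.15 + 17.5·17.3·0.25] = 1001.55 + 595.941 = 1597.49.
Because errors are independent across components, Cov(Tᵢ,Tⱼ) = Cov(Xᵢ,Xⱼ); the off-diagonal part of the true-score variance is the same as above.
True-score variance = [19.9²·0.83 + 17.5²·0.88 + 17.3²·0.56] + 595.941 = 765.791 + 595.941 = 1361.73.
Reliability = 1361.73 / 1597.49 = 0.852.

0.852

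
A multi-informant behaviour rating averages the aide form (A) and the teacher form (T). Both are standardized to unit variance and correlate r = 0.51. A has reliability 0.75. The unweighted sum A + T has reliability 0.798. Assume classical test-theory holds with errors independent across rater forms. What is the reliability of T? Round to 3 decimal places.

Var(A+T) = 2 + 2·0.51 = 3.020.
True-score variance = ρ_A + ρ_T + 2·0.51, so 0.798 = (0.75 + ρ_T + 1.02) / 3.020.
ρ_T = 0.798·3.020 − 0.75 − 1.02 = 0.640.

0.640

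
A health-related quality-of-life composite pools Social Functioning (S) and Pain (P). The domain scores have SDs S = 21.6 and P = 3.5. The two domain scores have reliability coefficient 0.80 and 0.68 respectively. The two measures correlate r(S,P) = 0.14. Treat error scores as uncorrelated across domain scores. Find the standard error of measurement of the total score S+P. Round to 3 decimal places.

Var(total) = 478.81 + 21.168 = 499.978.
True-score variance = 381.578 + 21.168 = 402.746, so reliability = 0.8055.
Error variance = 499.978 − 402.746 = 97.232; SEM = √97.232 = 9.861.

9.861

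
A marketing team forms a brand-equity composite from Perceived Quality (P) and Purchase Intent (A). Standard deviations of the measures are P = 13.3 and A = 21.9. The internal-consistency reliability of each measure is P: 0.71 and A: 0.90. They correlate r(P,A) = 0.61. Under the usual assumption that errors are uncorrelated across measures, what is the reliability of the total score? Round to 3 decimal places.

0.902

Var(P+A) = 13.3² + 21.9² + 2·[13.3·21.9·0.61] = 656.5 + 355.349 = 1011.85.
With uncorrelated errors the cross-covariances are all true-score covariance, so they carry over unchanged; only the diagonal terms shrink to ρᵢσᵢ².
True-score variance = [13.3²·0.71 + 21.9²·0.90] + 355.349 = 557.241 + 355.349 = 912.59.
Reliability = 912.59 / 1011.85 = 0.902.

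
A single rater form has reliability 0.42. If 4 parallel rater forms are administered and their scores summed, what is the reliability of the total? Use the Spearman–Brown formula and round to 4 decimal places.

0.7434

ρ_k = kρ / (1 + (k−1)ρ) = 4·0.42 / (1 + 3·0.42) = 1.680 / 2.260 = 0.7434.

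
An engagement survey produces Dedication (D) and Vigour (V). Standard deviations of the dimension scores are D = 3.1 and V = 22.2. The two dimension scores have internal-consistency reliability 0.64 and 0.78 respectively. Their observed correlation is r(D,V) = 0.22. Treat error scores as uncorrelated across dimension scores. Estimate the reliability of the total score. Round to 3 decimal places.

Var(D+V) = 3.1² + 22.2² + 2·[3.1·22.2·0.22] = 502.45 + 30.2808 = 532.731.
Under uncorrelated errors the observed covariances equal the true-score covariances, so only the own-variance terms attenuate.
True-score variance = [3.1²·0.64 + 22.2²·0.78] + 30.2808 = 390.566 + 30.2808 = 420.846.
Reliability = 420.846 / 532.731 = 0.790.

0.790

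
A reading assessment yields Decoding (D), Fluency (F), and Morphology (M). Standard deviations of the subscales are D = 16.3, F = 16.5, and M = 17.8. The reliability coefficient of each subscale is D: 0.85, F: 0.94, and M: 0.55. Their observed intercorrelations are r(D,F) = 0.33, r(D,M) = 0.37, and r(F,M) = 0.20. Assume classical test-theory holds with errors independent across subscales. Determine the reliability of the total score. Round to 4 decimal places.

0.8543

Var(D+F+M) = 16.3² + 16.5² + 17.8² + 2·[16.3·16.5·0.33 + 16.3·17.8·0.37 + 16.5·17.8·0.20] = 854.78 + 509.691 = 1364.47.
Because errors are independent across components, Cov(Tᵢ,Tⱼ) = Cov(Xᵢ,Xⱼ); the off-diagonal part of the true-score variance is the same as above.
True-score variance = [16.3²·0.85 + 16.5²·0.94 + 17.8²·0.55] + 509.691 = 656.014 + 509.691 = 1165.7.
Reliability = 1165.7 / 1364.47 = 0.8543.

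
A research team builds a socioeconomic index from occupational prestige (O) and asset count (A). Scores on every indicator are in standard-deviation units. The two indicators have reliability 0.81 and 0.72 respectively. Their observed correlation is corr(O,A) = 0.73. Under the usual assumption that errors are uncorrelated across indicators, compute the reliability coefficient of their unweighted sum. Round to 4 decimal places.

0.8642

Var(O+A) = 2 + 2·[0.73] = 2 + 1.46 = 3.46.
Because errors are independent across components, Cov(Tᵢ,Tⱼ) = Cov(Xᵢ,Xⱼ); the off-diagonal part of the true-score variance is the same as above.
True-score variance = [0.81 + 0.72] + 1.46 = 1.53 + 1.46 = 2.99.
Reliability = 2.99 / 3.46 = 0.8642.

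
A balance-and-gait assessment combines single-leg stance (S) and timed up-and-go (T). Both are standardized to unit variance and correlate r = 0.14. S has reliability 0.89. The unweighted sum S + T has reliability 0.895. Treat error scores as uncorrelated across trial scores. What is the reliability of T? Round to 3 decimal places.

Var(S+T) = 2 + 2·0.14 = 2.280.
True-score variance = ρ_S + ρ_T + 2·0.14, so 0.895 = (0.89 + ρ_T + 0.28) / 2.280.
ρ_T = 0.895·2.280 − 0.89 − 0.28 = 0.871.

0.871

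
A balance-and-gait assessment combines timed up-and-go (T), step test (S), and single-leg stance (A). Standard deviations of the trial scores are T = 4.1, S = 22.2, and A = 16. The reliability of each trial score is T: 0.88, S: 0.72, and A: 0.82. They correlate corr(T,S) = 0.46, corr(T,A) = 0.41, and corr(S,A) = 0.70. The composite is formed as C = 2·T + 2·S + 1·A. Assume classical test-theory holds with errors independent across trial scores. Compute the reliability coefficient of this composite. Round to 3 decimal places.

0.838

Var(C) = 2²·4.1² + 2²·22.2² + 16² + 2·[4·4.1·22.2·0.46 + 2·4.1·16·0.41 + 2·22.2·16·0.70] = 2294.6 + 1437.1 = 3731.7.
Because errors are independent across components, Cov(Tᵢ,Tⱼ) = Cov(Xᵢ,Xⱼ); the off-diagonal part of the true-score variance is the same as above.
True-score variance = [2²·4.1²·0.88 + 2²·22.2²·0.72 + 16²·0.82] + 1437.1 = 1688.47 + 1437.1 = 3125.57.
Reliability = 3125.57 / 3731.7 = 0.838.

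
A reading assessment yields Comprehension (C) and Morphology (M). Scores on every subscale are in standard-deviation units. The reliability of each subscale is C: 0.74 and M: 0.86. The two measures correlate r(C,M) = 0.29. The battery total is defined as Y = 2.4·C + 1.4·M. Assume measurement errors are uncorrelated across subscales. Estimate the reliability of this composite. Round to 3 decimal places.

Var(Y) = 2.4² + 1.4² + 2·[3.36·0.29] = 7.72 + 1.9488 = 9.6688.
With uncorrelated errors the cross-covariances are all true-score covariance, so they carry over unchanged; only the diagonal terms shrink to ρᵢσᵢ².
True-score variance = [2.4²·0.74 + 1.4²·0.86] + 1.9488 = 5.948 + 1.9488 = 7.8968.
Reliability = 7.8968 / 9.6688 = 0.817.

0.817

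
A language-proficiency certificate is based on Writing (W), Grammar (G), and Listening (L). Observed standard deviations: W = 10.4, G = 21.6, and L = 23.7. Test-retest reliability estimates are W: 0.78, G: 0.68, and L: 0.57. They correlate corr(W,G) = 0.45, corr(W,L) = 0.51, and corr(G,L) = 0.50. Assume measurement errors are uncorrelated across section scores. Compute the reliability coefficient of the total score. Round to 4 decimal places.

Var(W+G+L) = 10.4² + 21.6² + 23.7² + 2·[10.4·21.6·0.45 + 10.4·23.7·0.51 + 21.6·23.7·0.50] = 1136.41 + 965.506 = 2101.92.
Under uncorrelated errors the observed covariances equal the true-score covariances, so only the own-variance terms attenuate.
True-score variance = [10.4²·0.78 + 21.6²·0.68 + 23.7²·0.57] + 965.506 = 721.789 + 965.506 = 1687.29.
Reliability = 1687.29 / 2101.92 = 0.8027.

0.8027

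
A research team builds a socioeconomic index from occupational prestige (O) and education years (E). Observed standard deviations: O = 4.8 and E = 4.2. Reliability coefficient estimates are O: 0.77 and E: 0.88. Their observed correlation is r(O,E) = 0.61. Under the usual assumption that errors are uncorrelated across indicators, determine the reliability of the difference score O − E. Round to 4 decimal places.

Var(O−E) = 4.8² + 4.2² − 2·4.8·4.2·0.61 = 40.68 − 24.5952 = 16.0848.
With uncorrelated errors the cross-covariances are all true-score covariance, so they carry over unchanged; only the diagonal terms shrink to ρᵢσᵢ².
True-score variance = [4.8²·0.77 + 4.2²·0.88] − 24.5952 = 33.264 − 24.5952 = 8.6688.
Reliability = 8.6688 / 16.0848 = 0.5389.

0.5389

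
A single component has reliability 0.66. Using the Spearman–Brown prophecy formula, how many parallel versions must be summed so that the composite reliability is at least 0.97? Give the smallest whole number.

k ≥ ρ*(1−ρ₁)/(ρ₁(1−ρ*)) = 0.97·0.34 / (0.66·0.03) = 16.657.
Smallest integer k = 17.

17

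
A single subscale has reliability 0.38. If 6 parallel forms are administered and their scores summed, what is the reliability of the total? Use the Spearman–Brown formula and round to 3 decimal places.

0.786

ρ_k = kρ / (1 + (k−1)ρ) = 6·0.38 / (1 + 5·0.38) = 2.280 / 2.900 = 0.786.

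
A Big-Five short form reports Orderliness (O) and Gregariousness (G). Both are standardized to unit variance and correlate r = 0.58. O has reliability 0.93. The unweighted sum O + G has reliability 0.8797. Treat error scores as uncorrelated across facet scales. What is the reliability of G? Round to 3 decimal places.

0.690

Var(O+G) = 2 + 2·0.58 = 3.160.
True-score variance = ρ_O + ρ_G + 2·0.58, so 0.8797 = (0.93 + ρ_G + 1.16) / 3.160.
ρ_G = 0.8797·3.160 − 0.93 − 1.16 = 0.690.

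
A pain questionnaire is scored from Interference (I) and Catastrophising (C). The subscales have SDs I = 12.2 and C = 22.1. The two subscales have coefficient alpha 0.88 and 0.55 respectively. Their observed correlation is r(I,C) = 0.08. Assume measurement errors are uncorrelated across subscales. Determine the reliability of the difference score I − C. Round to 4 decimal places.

Var(I−C) = 12.2² + 22.1² − 2·12.2·22.1·0.08 = 637.25 − 43.1392 = 594.111.
Under uncorrelated errors the observed covariances equal the true-score covariances, so only the own-variance terms attenuate.
True-score variance = [12.2²·0.88 + 22.1²·0.55] − 43.1392 = 399.605 − 43.1392 = 356.466.
Reliability = 356.466 / 594.111 = 0.6000.

0.6000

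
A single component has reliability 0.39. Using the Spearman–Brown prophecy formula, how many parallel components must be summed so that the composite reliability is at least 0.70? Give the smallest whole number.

k ≥ ρ*(1−ρ₁)/(ρ₁(1−ρ*)) = 0.70·0.61 / (0.39·0.30) = 3.650.
Smallest integer k = 4.

4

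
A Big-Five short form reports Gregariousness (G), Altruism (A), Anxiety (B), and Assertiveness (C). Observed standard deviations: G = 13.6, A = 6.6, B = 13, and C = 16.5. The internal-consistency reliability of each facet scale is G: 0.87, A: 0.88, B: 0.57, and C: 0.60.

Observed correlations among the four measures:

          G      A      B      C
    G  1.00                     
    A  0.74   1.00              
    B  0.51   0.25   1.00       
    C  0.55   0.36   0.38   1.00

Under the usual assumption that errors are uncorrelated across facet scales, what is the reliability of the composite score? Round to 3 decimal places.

0.861

Var(G+A+B+C) = 13.6² + 6.6² + 13² + 16.5² + 2·[13.6·6.6·0.74 + 13.6·13·0.51 + 13.6·16.5·0.55 + 6.6·13·0.25 + 6.6·16.5·0.36 + 13·16.5·0.38] = 669.77 + 844.349 = 1514.12.
With uncorrelated errors the cross-covariances are all true-score covariance, so they carry over unchanged; only the diagonal terms shrink to ρᵢσᵢ².
True-score variance = [13.6²·0.87 + 6.6²·0.88 + 13²·0.57 + 16.5²·0.60] + 844.349 = 458.928 + 844.349 = 1303.28.
Reliability = 1303.28 / 1514.12 = 0.861.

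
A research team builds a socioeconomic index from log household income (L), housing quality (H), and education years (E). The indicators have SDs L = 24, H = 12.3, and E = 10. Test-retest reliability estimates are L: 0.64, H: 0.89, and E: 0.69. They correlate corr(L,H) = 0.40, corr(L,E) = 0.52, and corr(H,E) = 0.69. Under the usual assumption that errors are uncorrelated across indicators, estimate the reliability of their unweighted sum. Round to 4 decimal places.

Var(L+H+E) = 24² + 12.3² + 10² + 2·[24·12.3·0.40 + 24·10·0.52 + 12.3·10·0.69] = 827.29 + 655.5 = 1482.79.
Because errors are independent across components, Cov(Tᵢ,Tⱼ) = Cov(Xᵢ,Xⱼ); the off-diagonal part of the true-score variance is the same as above.
True-score variance = [24²·0.64 + 12.3²·0.89 + 10²·0.69] + 655.5 = 572.288 + 655.5 = 1227.79.
Reliability = 1227.79 / 1482.79 = 0.8280.

0.8280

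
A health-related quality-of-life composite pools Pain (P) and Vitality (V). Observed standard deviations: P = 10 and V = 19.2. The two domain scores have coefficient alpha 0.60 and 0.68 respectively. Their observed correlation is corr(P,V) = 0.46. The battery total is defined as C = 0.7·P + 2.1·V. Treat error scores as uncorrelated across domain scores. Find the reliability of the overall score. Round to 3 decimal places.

Var(C) = 0.7²·10² + 2.1²·19.2² + 2·[1.47·10·19.2·0.46] = 1674.7 + 259.661 = 1934.36.
Because errors are independent across components, Cov(Tᵢ,Tⱼ) = Cov(Xᵢ,Xⱼ); the off-diagonal part of the true-score variance is the same as above.
True-score variance = [0.7²·10²·0.60 + 2.1²·19.2²·0.68] + 259.661 = 1134.88 + 259.661 = 1394.54.
Reliability = 1394.54 / 1934.36 = 0.721.

0.721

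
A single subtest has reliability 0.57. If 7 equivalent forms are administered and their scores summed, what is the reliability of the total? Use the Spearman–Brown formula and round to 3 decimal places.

ρ_k = kρ / (1 + (k−1)ρ) = 7·0.57 / (1 + 6·0.57) = 3.990 / 4.420 = 0.903.

0.903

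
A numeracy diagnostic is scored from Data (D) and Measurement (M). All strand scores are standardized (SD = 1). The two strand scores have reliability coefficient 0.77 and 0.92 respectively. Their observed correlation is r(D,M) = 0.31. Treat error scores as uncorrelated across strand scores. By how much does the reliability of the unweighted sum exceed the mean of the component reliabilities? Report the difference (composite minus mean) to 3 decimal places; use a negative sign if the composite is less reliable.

0.037

Var(sum) = 2 + 0.62 = 2.62; true-score variance = 1.69 + 0.62 = 2.31; composite reliability = 0.8817.
Mean component reliability = 0.8450.
Difference = 0.8817 − 0.8450 = 0.037.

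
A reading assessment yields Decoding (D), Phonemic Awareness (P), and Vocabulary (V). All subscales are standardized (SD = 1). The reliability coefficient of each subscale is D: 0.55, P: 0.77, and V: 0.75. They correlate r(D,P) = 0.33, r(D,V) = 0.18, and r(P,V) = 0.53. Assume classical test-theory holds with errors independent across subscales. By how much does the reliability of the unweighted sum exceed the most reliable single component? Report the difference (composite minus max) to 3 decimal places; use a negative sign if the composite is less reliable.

Var(sum) = 3 + 2.08 = 5.08; true-score variance = 2.07 + 2.08 = 4.15; composite reliability = 0.8169.
Max component reliability = 0.7700.
Difference = 0.8169 − 0.7700 = 0.047.

0.047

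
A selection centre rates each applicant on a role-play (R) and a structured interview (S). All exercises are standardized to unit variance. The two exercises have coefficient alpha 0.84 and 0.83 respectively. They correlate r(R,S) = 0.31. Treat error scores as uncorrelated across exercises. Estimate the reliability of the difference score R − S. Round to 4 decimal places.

0.7609

Var(R−S) = 1 + 1 − 2·0.31 = 2 − 0.62 = 1.38.
With uncorrelated errors the cross-covariances are all true-score covariance, so they carry over unchanged; only the diagonal terms shrink to ρᵢσᵢ².
True-score variance = [0.84 + 0.83] − 0.62 = 1.67 − 0.62 = 1.05.
Reliability = 1.05 / 1.38 = 0.7609.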